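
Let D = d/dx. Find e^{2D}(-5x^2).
- 5 x^{2} - 20 x - 20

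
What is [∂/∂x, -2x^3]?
- 6 x^{2}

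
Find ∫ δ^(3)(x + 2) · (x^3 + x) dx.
-6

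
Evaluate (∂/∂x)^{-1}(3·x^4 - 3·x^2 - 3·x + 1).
\frac{3 x^{5}}{5} - x^{3} - \frac{3 x^{2}}{2} + x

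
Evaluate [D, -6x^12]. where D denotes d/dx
- 72 x^{11}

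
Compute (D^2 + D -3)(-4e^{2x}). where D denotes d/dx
- 12 e^{2 x}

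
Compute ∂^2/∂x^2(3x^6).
90 x^{4}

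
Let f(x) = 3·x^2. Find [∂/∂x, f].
6 x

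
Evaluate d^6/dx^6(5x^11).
1663200 x^{5}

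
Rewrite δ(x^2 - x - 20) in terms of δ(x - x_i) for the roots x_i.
\frac{\delta(x + 4) + \delta(x - 5)}{9}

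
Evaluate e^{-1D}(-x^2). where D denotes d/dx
- x^{2} + 2 x - 1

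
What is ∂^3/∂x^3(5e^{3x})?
135 e^{3 x}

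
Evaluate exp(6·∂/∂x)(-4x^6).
- 4 x^{6} - 144 x^{5} - 2160 x^{4} - 17280 x^{3} - 77760 x^{2} - 186624 x - 186624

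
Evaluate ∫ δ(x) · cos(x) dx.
1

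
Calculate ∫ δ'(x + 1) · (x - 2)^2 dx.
6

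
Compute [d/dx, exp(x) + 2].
e^{x}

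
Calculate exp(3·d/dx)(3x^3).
3 x^{3} + 27 x^{2} + 81 x + 81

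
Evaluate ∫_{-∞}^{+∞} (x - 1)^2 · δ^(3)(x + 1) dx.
0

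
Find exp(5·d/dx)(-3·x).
- 3 x - 15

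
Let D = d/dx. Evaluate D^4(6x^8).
10080 x^{4}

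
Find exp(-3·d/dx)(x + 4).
x + 1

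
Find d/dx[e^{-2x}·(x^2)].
2 x \left(1 - x\right) e^{- 2 x}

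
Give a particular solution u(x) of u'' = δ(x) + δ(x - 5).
\frac{|x|}{2} + \frac{|x - 5|}{2}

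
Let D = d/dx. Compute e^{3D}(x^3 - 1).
x^{3} + 9 x^{2} + 27 x + 26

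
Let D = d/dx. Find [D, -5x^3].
- 15 x^{2}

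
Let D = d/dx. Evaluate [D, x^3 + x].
3 x^{2} + 1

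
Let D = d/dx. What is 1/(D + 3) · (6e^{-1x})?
3 e^{- x}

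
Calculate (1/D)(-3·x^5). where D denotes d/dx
- \frac{x^{6}}{2}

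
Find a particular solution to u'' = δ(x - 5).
\frac{|x - 5|}{2}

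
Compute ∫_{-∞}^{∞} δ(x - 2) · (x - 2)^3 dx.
0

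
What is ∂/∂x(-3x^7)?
- 21 x^{6}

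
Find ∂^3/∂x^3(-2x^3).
-12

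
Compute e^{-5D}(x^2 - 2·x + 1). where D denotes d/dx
x^{2} - 12 x + 36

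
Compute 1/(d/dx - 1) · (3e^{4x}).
e^{4 x}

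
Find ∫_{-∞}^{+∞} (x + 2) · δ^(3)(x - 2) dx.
0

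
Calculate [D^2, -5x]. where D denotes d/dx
-10D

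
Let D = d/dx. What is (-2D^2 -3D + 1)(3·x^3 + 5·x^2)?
3 x^{3} - 22 x^{2} - 66 x - 20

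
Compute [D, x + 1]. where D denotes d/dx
1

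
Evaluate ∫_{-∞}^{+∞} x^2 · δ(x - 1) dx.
1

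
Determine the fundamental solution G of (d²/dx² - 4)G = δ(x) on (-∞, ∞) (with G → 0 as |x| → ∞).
-\frac{e^{-2|x|}}{4}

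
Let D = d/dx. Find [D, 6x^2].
12 x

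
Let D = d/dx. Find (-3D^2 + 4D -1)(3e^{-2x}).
- 63 e^{- 2 x}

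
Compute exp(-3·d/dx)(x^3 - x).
x^{3} - 9 x^{2} + 26 x - 24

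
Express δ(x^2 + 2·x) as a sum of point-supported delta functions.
\frac{\delta(x + 2) + \delta(x)}{2}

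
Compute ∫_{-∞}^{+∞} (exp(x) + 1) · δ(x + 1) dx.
e^{-1} + 1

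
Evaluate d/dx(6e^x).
6 e^{x}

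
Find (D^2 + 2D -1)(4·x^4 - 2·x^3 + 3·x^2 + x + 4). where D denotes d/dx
- 4 x^{4} + 34 x^{3} + 33 x^{2} - x + 4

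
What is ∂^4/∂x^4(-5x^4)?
-120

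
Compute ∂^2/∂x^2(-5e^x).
- 5 e^{x}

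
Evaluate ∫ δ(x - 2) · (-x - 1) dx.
-3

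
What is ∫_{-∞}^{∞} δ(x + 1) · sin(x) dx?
- \sin{\left(1 \right)}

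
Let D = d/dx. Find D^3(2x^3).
12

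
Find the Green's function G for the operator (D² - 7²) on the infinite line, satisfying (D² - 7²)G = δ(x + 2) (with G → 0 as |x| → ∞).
-\frac{e^{-7|x + 2|}}{14}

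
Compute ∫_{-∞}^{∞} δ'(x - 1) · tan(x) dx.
- \tan^{2}{\left(1 \right)} - 1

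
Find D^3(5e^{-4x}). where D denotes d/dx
- 320 e^{- 4 x}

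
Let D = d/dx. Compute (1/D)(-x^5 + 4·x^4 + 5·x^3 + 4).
- \frac{x^{6}}{6} + \frac{4 x^{5}}{5} + \frac{5 x^{4}}{4} + 4 x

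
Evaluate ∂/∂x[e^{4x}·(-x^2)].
2 x \left(- 2 x - 1\right) e^{4 x}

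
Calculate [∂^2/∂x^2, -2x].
-4\frac{d}{dx}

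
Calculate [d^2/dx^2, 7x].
14\frac{d}{dx}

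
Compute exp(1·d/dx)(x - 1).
x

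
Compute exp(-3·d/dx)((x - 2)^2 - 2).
x^{2} - 10 x + 23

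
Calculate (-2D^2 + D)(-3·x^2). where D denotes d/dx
12 - 6 x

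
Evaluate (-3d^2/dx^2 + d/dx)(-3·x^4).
12 x^{2} \left(9 - x\right)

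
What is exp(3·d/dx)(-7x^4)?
- 7 x^{4} - 84 x^{3} - 378 x^{2} - 756 x - 567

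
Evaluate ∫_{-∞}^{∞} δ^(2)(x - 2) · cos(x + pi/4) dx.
- \cos{\left(\frac{\pi}{4} + 2 \right)}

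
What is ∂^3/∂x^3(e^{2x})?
8 e^{2 x}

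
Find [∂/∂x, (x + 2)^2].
2 x + 4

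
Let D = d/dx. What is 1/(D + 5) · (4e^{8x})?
\frac{4 e^{8 x}}{13}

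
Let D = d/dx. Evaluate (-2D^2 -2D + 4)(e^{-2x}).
0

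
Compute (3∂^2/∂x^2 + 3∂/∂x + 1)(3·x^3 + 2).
3 x^{3} + 27 x^{2} + 54 x + 2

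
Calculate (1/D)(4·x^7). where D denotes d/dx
\frac{x^{8}}{2}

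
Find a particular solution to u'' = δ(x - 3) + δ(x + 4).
\frac{|x - 3|}{2} + \frac{|x + 4|}{2}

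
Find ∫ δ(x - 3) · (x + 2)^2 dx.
25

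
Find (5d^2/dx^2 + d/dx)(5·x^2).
10 x + 50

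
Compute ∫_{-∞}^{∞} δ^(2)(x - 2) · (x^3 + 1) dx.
12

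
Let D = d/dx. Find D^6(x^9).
60480 x^{3}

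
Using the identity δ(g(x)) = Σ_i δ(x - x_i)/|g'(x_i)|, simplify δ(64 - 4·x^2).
\frac{\delta(x - 4) + \delta(x + 4)}{32}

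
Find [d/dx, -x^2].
- 2 x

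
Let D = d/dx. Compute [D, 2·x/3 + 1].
\frac{2}{3}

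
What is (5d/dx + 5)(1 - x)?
- 5 x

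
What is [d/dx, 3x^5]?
15 x^{4}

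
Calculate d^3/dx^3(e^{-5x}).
- 125 e^{- 5 x}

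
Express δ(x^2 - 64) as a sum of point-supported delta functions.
\frac{\delta(x - 8) + \delta(x + 8)}{16}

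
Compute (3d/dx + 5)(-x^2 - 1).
- 5 x^{2} - 6 x - 5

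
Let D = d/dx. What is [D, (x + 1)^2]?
2 x + 2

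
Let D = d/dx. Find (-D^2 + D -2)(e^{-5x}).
- 32 e^{- 5 x}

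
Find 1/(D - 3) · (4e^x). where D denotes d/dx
- 2 e^{x}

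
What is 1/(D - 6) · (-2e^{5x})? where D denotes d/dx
2 e^{5 x}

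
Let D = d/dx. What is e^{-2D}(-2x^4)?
- 2 x^{4} + 16 x^{3} - 48 x^{2} + 64 x - 32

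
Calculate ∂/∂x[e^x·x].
\left(x + 1\right) e^{x}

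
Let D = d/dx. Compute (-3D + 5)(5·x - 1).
25 x - 20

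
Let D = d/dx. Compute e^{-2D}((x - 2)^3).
x^{3} - 12 x^{2} + 48 x - 64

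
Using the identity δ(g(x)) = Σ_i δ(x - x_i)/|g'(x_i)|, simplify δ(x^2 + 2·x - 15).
\frac{\delta(x - 3) + \delta(x + 5)}{8}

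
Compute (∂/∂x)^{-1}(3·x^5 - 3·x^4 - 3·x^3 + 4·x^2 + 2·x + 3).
\frac{x^{6}}{2} - \frac{3 x^{5}}{5} - \frac{3 x^{4}}{4} + \frac{4 x^{3}}{3} + x^{2} + 3 x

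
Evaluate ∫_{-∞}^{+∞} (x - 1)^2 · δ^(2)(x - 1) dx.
2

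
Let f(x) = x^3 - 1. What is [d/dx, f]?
3 x^{2}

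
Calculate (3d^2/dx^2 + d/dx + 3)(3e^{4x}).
165 e^{4 x}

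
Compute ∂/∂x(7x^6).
42 x^{5}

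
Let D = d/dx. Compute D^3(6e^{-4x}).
- 384 e^{- 4 x}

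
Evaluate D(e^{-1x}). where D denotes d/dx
- e^{- x}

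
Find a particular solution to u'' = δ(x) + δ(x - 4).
\frac{|x|}{2} + \frac{|x - 4|}{2}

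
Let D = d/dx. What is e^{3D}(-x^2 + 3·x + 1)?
- x^{2} - 3 x + 1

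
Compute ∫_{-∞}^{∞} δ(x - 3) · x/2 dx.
\frac{3}{2}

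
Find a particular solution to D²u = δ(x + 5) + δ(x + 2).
\frac{|x + 5|}{2} + \frac{|x + 2|}{2}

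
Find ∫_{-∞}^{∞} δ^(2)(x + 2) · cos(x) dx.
- \cos{\left(2 \right)}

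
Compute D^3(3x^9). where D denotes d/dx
1512 x^{6}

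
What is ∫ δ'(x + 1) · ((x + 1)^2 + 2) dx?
0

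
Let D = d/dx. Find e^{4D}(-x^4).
- x^{4} - 16 x^{3} - 96 x^{2} - 256 x - 256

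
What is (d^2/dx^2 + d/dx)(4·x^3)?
12 x \left(x + 2\right)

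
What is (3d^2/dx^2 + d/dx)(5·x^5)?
25 x^{3} \left(x + 12\right)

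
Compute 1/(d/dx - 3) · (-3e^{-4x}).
\frac{3 e^{- 4 x}}{7}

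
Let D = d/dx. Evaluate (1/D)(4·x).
2 x^{2}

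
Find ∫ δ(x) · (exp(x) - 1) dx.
0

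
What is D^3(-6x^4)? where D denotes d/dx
- 144 x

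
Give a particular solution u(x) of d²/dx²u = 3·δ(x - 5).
\frac{3|x - 5|}{2}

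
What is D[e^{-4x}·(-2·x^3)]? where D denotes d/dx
x^{2} \left(8 x - 6\right) e^{- 4 x}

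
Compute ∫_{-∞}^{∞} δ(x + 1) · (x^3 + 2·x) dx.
-3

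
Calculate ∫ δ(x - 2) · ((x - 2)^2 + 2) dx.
2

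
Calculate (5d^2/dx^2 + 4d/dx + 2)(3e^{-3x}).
105 e^{- 3 x}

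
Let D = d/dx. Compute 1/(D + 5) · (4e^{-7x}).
- 2 e^{- 7 x}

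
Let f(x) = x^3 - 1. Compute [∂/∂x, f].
3 x^{2}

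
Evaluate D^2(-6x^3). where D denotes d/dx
- 36 x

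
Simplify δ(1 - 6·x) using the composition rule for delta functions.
\frac{\delta(x - 1/6)}{6}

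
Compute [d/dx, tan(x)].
\frac{1}{\cos^{2}{\left(x \right)}}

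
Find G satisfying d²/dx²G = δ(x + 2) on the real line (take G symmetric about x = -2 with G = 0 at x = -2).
\frac{|x + 2|}{2}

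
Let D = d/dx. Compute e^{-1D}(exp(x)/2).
\frac{e^{x - 1}}{2}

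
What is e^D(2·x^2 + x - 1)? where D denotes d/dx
2 x^{2} + 5 x + 2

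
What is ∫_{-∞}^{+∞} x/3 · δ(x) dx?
0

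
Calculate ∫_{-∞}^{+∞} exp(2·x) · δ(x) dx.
1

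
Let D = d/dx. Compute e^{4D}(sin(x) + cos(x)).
\sqrt{2} \sin{\left(x + \frac{\pi}{4} + 4 \right)}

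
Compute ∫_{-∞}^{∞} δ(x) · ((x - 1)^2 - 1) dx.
0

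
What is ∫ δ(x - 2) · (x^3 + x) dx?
10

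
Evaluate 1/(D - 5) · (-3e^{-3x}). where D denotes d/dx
\frac{3 e^{- 3 x}}{8}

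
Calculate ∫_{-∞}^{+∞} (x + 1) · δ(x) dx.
1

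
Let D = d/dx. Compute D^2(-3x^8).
- 168 x^{6}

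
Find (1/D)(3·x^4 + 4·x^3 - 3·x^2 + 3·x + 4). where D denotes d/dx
\frac{3 x^{5}}{5} + x^{4} - x^{3} + \frac{3 x^{2}}{2} + 4 x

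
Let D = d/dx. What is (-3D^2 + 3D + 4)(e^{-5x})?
- 86 e^{- 5 x}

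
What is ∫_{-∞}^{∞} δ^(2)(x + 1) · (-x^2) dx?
-2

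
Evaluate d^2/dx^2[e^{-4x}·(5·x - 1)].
8 \left(10 x - 7\right) e^{- 4 x}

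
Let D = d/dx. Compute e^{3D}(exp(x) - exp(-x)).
2 \sinh{\left(x + 3 \right)}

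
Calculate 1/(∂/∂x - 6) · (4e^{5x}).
- 4 e^{5 x}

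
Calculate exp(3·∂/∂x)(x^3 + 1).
x^{3} + 9 x^{2} + 27 x + 28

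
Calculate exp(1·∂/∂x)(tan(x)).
\tan{\left(x + 1 \right)}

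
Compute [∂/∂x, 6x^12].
72 x^{11}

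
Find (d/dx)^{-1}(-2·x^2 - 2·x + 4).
- \frac{2 x^{3}}{3} - x^{2} + 4 x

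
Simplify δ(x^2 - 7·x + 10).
\frac{\delta(x - 5) + \delta(x - 2)}{3}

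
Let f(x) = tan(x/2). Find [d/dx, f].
\frac{1}{\cos{\left(x \right)} + 1}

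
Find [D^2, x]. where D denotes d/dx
2D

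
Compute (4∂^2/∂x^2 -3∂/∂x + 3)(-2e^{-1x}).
- 20 e^{- x}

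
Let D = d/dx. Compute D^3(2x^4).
48 x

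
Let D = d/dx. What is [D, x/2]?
\frac{1}{2}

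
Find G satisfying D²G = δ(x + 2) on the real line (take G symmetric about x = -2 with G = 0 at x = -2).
\frac{|x + 2|}{2}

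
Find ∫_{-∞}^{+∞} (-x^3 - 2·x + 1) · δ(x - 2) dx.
-11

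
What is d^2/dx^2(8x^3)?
48 x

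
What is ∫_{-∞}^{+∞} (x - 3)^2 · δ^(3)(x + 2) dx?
0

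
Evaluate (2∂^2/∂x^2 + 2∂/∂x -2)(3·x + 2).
2 - 6 x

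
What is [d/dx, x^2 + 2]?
2 x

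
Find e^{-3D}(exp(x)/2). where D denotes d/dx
\frac{e^{x - 3}}{2}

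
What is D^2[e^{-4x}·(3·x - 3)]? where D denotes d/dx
24 \left(2 x - 3\right) e^{- 4 x}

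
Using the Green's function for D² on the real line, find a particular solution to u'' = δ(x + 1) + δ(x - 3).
\frac{|x + 1|}{2} + \frac{|x - 3|}{2}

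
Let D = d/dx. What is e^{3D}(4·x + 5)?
4 x + 17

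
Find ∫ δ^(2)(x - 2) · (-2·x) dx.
0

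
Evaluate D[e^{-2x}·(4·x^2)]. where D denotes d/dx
8 x \left(1 - x\right) e^{- 2 x}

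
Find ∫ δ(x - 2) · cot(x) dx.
\cot{\left(2 \right)}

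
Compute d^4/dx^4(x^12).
11880 x^{8}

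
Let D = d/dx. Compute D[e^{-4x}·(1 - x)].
\left(4 x - 5\right) e^{- 4 x}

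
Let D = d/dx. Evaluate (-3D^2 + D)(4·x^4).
16 x^{2} \left(x - 9\right)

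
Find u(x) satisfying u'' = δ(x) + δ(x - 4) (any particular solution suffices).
\frac{|x|}{2} + \frac{|x - 4|}{2}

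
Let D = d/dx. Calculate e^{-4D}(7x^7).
7 x^{7} - 196 x^{6} + 2352 x^{5} - 15680 x^{4} + 62720 x^{3} - 150528 x^{2} + 200704 x - 114688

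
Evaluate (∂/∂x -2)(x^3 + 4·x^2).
x \left(- 2 x^{2} - 5 x + 8\right)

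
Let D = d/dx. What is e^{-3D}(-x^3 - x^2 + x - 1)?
- x^{3} + 8 x^{2} - 20 x + 14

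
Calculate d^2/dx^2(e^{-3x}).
9 e^{- 3 x}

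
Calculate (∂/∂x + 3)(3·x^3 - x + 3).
9 x^{3} + 9 x^{2} - 3 x + 8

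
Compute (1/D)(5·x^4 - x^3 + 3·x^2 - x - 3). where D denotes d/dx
x^{5} - \frac{x^{4}}{4} + x^{3} - \frac{x^{2}}{2} - 3 x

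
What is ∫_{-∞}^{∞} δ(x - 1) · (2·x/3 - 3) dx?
- \frac{7}{3}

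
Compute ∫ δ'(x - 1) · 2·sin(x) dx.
- 2 \cos{\left(1 \right)}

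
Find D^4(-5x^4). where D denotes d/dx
-120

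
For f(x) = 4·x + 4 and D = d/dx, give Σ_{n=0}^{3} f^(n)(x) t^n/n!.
4 t + 4 x + 4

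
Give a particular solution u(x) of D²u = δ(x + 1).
\frac{|x + 1|}{2}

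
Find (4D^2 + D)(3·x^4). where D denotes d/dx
12 x^{2} \left(x + 12\right)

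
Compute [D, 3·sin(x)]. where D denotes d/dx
3 \cos{\left(x \right)}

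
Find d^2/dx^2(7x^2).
14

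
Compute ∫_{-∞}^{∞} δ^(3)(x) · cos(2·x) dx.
0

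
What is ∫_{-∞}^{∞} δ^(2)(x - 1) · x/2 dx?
0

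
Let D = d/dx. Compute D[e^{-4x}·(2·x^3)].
x^{2} \left(6 - 8 x\right) e^{- 4 x}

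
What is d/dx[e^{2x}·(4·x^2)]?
8 x \left(x + 1\right) e^{2 x}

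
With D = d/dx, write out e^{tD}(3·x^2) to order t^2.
3 t^{2} + 6 t x + 3 x^{2}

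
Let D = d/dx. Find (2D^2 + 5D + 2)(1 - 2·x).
- 4 x - 8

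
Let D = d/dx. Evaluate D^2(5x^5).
100 x^{3}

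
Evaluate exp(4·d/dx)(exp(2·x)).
e^{2 x + 8}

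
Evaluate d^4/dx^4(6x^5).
720 x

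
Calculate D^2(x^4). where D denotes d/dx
12 x^{2}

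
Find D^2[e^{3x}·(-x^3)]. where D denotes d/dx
- 3 x \left(3 x^{2} + 6 x + 2\right) e^{3 x}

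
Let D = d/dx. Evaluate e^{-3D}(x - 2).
x - 5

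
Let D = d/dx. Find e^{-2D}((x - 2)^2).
x^{2} - 8 x + 16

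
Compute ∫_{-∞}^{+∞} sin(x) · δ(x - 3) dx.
\sin{\left(3 \right)}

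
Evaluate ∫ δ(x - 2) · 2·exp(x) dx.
2 e^{2}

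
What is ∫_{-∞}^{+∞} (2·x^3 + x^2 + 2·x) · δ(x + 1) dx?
-3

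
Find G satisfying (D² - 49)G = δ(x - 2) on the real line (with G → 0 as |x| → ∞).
-\frac{e^{-7|x - 2|}}{14}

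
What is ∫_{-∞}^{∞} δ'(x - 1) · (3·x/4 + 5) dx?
- \frac{3}{4}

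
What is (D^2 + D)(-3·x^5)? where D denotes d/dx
15 x^{3} \left(- x - 4\right)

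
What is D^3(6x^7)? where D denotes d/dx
1260 x^{4}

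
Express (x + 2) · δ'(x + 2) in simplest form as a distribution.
-\delta(x + 2)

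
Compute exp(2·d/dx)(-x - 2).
- x - 4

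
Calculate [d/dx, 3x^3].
9 x^{2}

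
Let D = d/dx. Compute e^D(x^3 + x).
x^{3} + 3 x^{2} + 4 x + 2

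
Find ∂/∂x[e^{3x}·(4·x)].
\left(12 x + 4\right) e^{3 x}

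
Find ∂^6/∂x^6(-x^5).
0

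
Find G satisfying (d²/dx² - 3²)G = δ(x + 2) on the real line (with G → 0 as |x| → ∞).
-\frac{e^{-3|x + 2|}}{6}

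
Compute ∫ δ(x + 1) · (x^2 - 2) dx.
-1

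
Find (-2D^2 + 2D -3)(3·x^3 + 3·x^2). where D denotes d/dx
- 9 x^{3} + 9 x^{2} - 24 x - 12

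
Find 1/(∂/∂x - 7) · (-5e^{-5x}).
\frac{5 e^{- 5 x}}{12}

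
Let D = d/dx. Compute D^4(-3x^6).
- 1080 x^{2}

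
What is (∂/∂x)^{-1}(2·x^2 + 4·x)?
\frac{2 x^{3}}{3} + 2 x^{2}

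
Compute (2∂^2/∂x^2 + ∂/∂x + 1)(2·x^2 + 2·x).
2 x^{2} + 6 x + 10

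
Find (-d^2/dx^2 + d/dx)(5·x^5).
25 x^{3} \left(x - 4\right)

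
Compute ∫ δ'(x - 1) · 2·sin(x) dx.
- 2 \cos{\left(1 \right)}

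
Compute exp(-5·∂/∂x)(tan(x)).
\tan{\left(x - 5 \right)}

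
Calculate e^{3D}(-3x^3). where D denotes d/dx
- 3 x^{3} - 27 x^{2} - 81 x - 81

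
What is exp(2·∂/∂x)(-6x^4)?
- 6 x^{4} - 48 x^{3} - 144 x^{2} - 192 x - 96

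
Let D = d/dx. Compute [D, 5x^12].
60 x^{11}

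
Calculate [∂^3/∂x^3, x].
3\frac{d^{2}}{dx^{2}}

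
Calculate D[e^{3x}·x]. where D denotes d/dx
\left(3 x + 1\right) e^{3 x}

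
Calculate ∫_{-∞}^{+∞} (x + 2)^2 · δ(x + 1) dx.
1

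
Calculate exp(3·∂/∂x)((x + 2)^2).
x^{2} + 10 x + 25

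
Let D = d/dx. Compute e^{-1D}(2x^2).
2 x^{2} - 4 x + 2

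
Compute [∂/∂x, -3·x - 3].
-3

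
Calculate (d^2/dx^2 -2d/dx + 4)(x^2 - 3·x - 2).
4 x \left(x - 4\right)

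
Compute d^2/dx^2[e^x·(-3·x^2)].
3 \left(- x^{2} - 4 x - 2\right) e^{x}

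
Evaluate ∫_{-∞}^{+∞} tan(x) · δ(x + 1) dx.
- \tan{\left(1 \right)}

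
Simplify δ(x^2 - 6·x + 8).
\frac{\delta(x - 2) + \delta(x - 4)}{2}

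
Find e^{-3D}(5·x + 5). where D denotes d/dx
5 x - 10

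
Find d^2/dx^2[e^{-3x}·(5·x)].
15 \left(3 x - 2\right) e^{- 3 x}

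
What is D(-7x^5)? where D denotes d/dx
- 35 x^{4}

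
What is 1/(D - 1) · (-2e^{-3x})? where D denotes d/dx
\frac{e^{- 3 x}}{2}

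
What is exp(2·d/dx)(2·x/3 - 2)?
\frac{2 x}{3} - \frac{2}{3}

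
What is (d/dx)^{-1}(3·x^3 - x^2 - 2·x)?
\frac{3 x^{4}}{4} - \frac{x^{3}}{3} - x^{2}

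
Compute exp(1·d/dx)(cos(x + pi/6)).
\cos{\left(x + \frac{\pi}{6} + 1 \right)}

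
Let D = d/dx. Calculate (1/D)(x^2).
\frac{x^{3}}{3}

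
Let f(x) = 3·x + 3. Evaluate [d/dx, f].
3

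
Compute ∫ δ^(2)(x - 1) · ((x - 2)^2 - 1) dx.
2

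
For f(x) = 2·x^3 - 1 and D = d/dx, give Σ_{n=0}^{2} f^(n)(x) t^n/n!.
6 t^{2} x + 6 t x^{2} + 2 x^{3} - 1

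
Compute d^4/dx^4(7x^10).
35280 x^{6}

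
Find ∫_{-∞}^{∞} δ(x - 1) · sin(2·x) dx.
\sin{\left(2 \right)}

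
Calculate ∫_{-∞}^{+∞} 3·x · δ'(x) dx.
-3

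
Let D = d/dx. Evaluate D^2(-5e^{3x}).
- 45 e^{3 x}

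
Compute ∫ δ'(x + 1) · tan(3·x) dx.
- \frac{3}{\cos^{2}{\left(3 \right)}}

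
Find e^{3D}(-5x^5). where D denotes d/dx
- 5 x^{5} - 75 x^{4} - 450 x^{3} - 1350 x^{2} - 2025 x - 1215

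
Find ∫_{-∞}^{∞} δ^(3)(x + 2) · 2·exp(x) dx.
- \frac{2}{e^{2}}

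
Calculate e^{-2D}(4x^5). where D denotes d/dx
4 x^{5} - 40 x^{4} + 160 x^{3} - 320 x^{2} + 320 x - 128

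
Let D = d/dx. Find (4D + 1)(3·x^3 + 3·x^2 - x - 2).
3 x^{3} + 39 x^{2} + 23 x - 6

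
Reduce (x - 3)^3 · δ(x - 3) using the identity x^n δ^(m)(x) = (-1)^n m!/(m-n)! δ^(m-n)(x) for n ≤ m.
0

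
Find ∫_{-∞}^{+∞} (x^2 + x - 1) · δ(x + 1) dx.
-1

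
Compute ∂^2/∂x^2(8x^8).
448 x^{6}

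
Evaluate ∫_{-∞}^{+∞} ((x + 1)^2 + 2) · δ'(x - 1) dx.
-4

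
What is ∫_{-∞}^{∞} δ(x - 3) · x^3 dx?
27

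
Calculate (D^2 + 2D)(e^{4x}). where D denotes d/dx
24 e^{4 x}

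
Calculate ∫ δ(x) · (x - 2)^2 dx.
4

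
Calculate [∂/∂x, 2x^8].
16 x^{7}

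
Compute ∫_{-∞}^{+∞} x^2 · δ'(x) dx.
0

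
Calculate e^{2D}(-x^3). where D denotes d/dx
- x^{3} - 6 x^{2} - 12 x - 8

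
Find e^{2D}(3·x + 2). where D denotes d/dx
3 x + 8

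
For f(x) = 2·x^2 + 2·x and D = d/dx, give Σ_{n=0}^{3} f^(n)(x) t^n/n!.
2 t^{2} + 2 t \left(2 x + 1\right) + 2 x^{2} + 2 x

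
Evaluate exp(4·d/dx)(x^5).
x^{5} + 20 x^{4} + 160 x^{3} + 640 x^{2} + 1280 x + 1024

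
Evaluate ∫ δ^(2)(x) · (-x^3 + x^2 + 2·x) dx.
2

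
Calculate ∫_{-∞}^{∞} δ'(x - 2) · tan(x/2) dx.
- \frac{\tan^{2}{\left(1 \right)}}{2} - \frac{1}{2}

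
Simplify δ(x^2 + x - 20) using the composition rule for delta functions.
\frac{\delta(x + 5) + \delta(x - 4)}{9}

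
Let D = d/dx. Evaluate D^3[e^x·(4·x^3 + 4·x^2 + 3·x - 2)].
\left(4 x^{3} + 40 x^{2} + 99 x + 55\right) e^{x}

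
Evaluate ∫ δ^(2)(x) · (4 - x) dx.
0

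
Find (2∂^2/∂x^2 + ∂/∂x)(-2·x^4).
8 x^{2} \left(- x - 6\right)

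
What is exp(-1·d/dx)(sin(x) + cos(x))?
\sqrt{2} \cos{\left(- x + \frac{\pi}{4} + 1 \right)}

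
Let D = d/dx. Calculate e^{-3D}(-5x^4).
- 5 x^{4} + 60 x^{3} - 270 x^{2} + 540 x - 405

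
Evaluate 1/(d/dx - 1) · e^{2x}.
e^{2 x}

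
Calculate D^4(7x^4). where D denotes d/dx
168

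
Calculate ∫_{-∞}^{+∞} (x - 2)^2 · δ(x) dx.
4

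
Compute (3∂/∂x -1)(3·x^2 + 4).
- 3 x^{2} + 18 x - 4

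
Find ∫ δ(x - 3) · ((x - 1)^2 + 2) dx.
6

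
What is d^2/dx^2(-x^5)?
- 20 x^{3}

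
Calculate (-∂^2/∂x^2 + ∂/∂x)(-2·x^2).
4 - 4 x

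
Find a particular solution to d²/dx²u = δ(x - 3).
\frac{|x - 3|}{2}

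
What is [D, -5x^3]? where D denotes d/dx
- 15 x^{2}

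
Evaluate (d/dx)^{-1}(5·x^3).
\frac{5 x^{4}}{4}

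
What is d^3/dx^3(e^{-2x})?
- 8 e^{- 2 x}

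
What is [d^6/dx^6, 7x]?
42\frac{d^{5}}{dx^{5}}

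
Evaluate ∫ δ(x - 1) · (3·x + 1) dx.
4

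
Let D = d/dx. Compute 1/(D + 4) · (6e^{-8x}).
- \frac{3 e^{- 8 x}}{2}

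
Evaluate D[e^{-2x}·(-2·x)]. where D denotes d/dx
2 \left(2 x - 1\right) e^{- 2 x}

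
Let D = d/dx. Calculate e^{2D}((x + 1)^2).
x^{2} + 6 x + 9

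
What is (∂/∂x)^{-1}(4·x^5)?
\frac{2 x^{6}}{3}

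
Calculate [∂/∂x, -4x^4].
- 16 x^{3}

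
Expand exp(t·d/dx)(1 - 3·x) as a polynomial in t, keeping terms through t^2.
- 3 t - 3 x + 1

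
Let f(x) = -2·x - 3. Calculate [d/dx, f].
-2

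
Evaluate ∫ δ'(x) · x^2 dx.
0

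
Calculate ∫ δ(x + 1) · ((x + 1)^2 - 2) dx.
-2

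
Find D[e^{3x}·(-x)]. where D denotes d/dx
\left(- 3 x - 1\right) e^{3 x}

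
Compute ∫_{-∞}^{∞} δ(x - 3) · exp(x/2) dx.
e^{\frac{3}{2}}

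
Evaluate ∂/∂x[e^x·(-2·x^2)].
2 x \left(- x - 2\right) e^{x}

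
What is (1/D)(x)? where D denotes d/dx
\frac{x^{2}}{2}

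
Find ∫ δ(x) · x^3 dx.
0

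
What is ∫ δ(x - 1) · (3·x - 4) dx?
-1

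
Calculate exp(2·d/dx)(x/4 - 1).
\frac{x}{4} - \frac{1}{2}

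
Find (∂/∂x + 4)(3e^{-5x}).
- 3 e^{- 5 x}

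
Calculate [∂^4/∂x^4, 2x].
8\frac{d^{3}}{dx^{3}}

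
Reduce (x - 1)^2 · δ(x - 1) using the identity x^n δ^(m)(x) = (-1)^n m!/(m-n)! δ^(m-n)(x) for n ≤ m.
0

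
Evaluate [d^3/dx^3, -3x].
-9\frac{d^{2}}{dx^{2}}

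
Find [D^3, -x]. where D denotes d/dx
-3D^{2}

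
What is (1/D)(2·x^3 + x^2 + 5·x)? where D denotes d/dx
\frac{x^{4}}{2} + \frac{x^{3}}{3} + \frac{5 x^{2}}{2}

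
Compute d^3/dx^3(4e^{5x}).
500 e^{5 x}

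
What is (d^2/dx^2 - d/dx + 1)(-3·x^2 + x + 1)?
- 3 x^{2} + 7 x - 6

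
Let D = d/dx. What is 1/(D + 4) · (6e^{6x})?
\frac{3 e^{6 x}}{5}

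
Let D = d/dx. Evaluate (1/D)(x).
\frac{x^{2}}{2}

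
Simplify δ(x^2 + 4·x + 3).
\frac{\delta(x + 1) + \delta(x + 3)}{2}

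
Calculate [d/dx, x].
1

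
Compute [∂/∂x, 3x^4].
12 x^{3}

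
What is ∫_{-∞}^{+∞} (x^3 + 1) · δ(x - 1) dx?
2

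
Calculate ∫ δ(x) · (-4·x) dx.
0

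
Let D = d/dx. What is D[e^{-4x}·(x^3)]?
x^{2} \left(3 - 4 x\right) e^{- 4 x}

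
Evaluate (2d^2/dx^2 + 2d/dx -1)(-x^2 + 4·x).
x^{2} - 8 x + 4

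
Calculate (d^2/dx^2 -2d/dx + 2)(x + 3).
2 x + 4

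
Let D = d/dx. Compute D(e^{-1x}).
- e^{- x}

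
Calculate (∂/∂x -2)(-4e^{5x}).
- 12 e^{5 x}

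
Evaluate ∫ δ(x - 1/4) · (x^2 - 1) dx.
- \frac{15}{16}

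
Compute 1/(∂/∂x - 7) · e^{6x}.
- e^{6 x}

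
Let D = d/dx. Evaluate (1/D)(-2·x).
- x^{2}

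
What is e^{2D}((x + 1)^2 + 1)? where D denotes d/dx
x^{2} + 6 x + 10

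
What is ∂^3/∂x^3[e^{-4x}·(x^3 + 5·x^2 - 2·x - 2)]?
2 \left(- 32 x^{3} - 88 x^{2} + 268 x - 41\right) e^{- 4 x}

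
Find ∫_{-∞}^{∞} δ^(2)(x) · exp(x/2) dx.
\frac{1}{4}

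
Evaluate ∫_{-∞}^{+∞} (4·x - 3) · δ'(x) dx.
-4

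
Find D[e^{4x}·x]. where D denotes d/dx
\left(4 x + 1\right) e^{4 x}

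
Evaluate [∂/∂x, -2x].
-2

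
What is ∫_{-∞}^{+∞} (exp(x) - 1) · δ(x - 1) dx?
-1 + e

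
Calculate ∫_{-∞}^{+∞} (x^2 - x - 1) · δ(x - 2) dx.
1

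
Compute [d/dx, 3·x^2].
6 x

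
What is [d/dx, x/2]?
\frac{1}{2}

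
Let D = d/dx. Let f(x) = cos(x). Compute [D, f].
- \sin{\left(x \right)}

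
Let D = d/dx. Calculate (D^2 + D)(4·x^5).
20 x^{3} \left(x + 4\right)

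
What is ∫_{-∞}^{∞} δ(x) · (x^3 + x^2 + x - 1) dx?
-1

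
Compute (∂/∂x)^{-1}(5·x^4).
x^{5}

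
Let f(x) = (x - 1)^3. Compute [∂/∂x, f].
3 \left(x - 1\right)^{2}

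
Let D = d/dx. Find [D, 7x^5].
35 x^{4}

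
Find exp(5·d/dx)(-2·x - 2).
- 2 x - 12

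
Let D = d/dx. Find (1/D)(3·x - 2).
\frac{3 x^{2}}{2} - 2 x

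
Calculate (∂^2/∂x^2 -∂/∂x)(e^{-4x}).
20 e^{- 4 x}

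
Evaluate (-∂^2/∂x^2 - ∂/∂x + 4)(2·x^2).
8 x^{2} - 4 x - 4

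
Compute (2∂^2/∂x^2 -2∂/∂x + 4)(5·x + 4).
20 x + 6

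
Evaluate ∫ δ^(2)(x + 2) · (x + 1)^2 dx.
2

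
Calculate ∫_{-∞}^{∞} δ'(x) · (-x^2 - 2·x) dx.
2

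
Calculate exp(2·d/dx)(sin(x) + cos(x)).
\sqrt{2} \sin{\left(x + \frac{\pi}{4} + 2 \right)}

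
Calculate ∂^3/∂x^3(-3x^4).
- 72 x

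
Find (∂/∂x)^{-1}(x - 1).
\frac{x^{2}}{2} - x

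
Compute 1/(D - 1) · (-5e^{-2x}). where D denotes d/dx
\frac{5 e^{- 2 x}}{3}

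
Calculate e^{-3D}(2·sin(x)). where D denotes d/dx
2 \sin{\left(x - 3 \right)}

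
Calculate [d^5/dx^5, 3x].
15\frac{d^{4}}{dx^{4}}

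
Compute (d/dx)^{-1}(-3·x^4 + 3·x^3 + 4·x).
- \frac{3 x^{5}}{5} + \frac{3 x^{4}}{4} + 2 x^{2}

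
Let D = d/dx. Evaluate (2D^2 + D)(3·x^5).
15 x^{3} \left(x + 8\right)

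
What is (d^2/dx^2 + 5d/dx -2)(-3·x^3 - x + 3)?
6 x^{3} - 45 x^{2} - 16 x - 11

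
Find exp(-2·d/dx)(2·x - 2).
2 x - 6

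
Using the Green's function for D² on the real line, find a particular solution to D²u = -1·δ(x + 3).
-\frac{|x + 3|}{2}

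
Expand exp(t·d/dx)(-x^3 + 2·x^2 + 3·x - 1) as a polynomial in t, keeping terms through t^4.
- t^{3} + t^{2} \left(2 - 3 x\right) + t \left(- 3 x^{2} + 4 x + 3\right) - x^{3} + 2 x^{2} + 3 x - 1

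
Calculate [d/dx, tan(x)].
\frac{1}{\cos^{2}{\left(x \right)}}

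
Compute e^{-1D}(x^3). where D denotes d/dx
x^{3} - 3 x^{2} + 3 x - 1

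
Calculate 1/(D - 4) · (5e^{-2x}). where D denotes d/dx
- \frac{5 e^{- 2 x}}{6}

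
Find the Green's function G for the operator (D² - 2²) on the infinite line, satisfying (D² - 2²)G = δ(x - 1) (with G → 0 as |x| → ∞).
-\frac{e^{-2|x - 1|}}{4}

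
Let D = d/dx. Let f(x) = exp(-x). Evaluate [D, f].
- e^{- x}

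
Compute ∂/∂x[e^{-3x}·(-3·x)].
3 \left(3 x - 1\right) e^{- 3 x}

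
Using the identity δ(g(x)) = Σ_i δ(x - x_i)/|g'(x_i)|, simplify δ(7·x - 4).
\frac{\delta(x - 4/7)}{7}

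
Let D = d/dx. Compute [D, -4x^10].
- 40 x^{9}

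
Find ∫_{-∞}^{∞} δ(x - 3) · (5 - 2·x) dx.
-1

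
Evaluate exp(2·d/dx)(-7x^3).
- 7 x^{3} - 42 x^{2} - 84 x - 56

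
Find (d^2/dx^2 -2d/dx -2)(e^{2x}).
- 2 e^{2 x}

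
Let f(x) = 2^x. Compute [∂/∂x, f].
2^{x} \log{\left(2 \right)}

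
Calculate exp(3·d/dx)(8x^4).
8 x^{4} + 96 x^{3} + 432 x^{2} + 864 x + 648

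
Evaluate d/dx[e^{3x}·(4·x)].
\left(12 x + 4\right) e^{3 x}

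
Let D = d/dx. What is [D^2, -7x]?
-14D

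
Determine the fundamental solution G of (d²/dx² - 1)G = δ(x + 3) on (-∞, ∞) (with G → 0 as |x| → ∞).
-\frac{e^{-|x + 3|}}{2}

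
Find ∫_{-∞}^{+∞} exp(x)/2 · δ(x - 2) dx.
\frac{e^{2}}{2}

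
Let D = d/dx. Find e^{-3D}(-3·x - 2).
7 - 3 x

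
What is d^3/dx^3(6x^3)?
36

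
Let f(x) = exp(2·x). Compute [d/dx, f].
2 e^{2 x}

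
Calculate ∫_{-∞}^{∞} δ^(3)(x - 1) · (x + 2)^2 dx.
0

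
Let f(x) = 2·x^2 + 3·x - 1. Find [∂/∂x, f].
4 x + 3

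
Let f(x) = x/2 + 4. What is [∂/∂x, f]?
\frac{1}{2}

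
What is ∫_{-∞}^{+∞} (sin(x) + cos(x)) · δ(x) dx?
1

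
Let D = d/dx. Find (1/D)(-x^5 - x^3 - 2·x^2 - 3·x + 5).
- \frac{x^{6}}{6} - \frac{x^{4}}{4} - \frac{2 x^{3}}{3} - \frac{3 x^{2}}{2} + 5 x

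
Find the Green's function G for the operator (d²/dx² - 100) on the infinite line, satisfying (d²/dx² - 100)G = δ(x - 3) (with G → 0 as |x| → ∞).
-\frac{e^{-10|x - 3|}}{20}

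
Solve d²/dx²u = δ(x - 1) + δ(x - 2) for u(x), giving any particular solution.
\frac{|x - 1|}{2} + \frac{|x - 2|}{2}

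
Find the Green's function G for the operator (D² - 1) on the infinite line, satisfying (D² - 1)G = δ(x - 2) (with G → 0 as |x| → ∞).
-\frac{e^{-|x - 2|}}{2}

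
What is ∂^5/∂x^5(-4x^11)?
- 221760 x^{6}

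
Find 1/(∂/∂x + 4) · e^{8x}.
\frac{e^{8 x}}{12}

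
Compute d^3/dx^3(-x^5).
- 60 x^{2}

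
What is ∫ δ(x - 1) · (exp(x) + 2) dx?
2 + e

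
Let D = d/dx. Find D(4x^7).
28 x^{6}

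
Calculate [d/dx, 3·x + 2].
3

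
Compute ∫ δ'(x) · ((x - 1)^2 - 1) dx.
2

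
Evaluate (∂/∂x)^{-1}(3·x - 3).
\frac{3 x^{2}}{2} - 3 x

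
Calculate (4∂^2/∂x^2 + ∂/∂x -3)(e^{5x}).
102 e^{5 x}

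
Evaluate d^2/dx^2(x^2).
2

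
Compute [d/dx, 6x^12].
72 x^{11}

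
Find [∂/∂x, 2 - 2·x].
-2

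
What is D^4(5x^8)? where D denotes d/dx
8400 x^{4}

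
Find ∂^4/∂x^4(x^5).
120 x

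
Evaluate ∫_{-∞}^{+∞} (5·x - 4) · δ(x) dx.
-4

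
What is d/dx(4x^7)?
28 x^{6}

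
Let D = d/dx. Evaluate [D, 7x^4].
28 x^{3}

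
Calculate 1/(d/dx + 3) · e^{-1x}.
\frac{e^{- x}}{2}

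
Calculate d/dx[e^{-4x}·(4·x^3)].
x^{2} \left(12 - 16 x\right) e^{- 4 x}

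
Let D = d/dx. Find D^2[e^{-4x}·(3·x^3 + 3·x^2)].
6 \left(8 x^{3} - 4 x^{2} - 5 x + 1\right) e^{- 4 x}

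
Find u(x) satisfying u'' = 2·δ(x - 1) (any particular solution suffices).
|x - 1|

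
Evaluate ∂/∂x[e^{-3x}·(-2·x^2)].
2 x \left(3 x - 2\right) e^{- 3 x}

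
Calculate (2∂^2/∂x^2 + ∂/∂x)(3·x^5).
15 x^{3} \left(x + 8\right)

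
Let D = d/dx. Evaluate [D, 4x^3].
12 x^{2}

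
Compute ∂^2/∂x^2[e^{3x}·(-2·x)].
\left(- 18 x - 12\right) e^{3 x}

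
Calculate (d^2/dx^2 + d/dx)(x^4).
4 x^{2} \left(x + 3\right)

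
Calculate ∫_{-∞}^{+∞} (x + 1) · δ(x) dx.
1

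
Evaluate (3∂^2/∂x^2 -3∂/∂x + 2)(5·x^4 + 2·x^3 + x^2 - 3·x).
10 x^{4} - 56 x^{3} + 164 x^{2} + 24 x + 15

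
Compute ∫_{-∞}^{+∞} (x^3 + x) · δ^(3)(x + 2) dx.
-6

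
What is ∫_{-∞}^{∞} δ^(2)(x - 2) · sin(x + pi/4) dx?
- \sin{\left(\frac{\pi}{4} + 2 \right)}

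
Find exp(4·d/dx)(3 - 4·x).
- 4 x - 13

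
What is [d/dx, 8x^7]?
56 x^{6}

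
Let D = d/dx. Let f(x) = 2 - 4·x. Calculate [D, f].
-4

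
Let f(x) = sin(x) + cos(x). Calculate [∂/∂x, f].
- \sin{\left(x \right)} + \cos{\left(x \right)}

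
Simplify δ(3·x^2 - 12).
\frac{\delta(x - 2) + \delta(x + 2)}{12}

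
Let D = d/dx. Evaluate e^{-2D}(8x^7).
8 x^{7} - 112 x^{6} + 672 x^{5} - 2240 x^{4} + 4480 x^{3} - 5376 x^{2} + 3584 x - 1024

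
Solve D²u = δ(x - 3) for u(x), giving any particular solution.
\frac{|x - 3|}{2}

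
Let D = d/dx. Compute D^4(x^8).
1680 x^{4}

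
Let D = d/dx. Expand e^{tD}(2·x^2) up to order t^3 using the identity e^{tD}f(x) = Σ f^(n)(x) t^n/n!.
2 t^{2} + 4 t x + 2 x^{2}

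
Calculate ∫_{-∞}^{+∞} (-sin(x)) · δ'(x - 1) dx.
\cos{\left(1 \right)}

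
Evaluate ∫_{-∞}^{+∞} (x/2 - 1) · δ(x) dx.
-1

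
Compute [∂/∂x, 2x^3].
6 x^{2}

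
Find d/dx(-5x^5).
- 25 x^{4}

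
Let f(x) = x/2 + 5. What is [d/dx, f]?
\frac{1}{2}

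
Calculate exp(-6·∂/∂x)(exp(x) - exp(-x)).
- e^{6 - x} + e^{x - 6}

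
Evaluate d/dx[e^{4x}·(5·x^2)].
10 x \left(2 x + 1\right) e^{4 x}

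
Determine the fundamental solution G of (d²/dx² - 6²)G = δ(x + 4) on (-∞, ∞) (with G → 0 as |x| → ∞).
-\frac{e^{-6|x + 4|}}{12}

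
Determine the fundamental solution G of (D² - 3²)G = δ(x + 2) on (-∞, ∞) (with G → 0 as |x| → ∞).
-\frac{e^{-3|x + 2|}}{6}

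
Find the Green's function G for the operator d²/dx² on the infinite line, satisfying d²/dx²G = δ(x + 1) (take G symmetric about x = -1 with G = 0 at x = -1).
\frac{|x + 1|}{2}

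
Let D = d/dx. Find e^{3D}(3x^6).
3 x^{6} + 54 x^{5} + 405 x^{4} + 1620 x^{3} + 3645 x^{2} + 4374 x + 2187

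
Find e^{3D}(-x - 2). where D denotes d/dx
- x - 5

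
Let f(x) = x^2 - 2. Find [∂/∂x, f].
2 x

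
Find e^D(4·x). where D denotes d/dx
4 x + 4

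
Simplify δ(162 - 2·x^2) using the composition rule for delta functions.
\frac{\delta(x - 9) + \delta(x + 9)}{36}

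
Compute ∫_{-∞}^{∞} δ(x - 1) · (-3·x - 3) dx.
-6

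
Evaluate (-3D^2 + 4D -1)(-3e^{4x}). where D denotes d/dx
99 e^{4 x}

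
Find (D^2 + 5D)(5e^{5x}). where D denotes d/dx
250 e^{5 x}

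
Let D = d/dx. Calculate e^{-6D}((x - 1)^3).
x^{3} - 21 x^{2} + 147 x - 343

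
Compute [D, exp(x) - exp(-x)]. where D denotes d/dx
2 \cosh{\left(x \right)}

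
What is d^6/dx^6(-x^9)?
- 60480 x^{3}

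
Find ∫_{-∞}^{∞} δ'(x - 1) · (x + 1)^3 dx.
-12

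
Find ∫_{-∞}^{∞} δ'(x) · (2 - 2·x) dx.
2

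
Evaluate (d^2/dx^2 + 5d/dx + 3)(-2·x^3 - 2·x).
- 6 x^{3} - 30 x^{2} - 18 x - 10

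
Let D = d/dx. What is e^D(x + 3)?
x + 4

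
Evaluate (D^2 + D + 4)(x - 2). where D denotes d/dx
4 x - 7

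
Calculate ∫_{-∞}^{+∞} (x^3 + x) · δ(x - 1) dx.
2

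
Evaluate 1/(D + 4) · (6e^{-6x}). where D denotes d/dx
- 3 e^{- 6 x}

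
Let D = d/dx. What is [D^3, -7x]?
-21D^{2}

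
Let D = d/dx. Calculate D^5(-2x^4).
0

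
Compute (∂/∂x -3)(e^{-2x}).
- 5 e^{- 2 x}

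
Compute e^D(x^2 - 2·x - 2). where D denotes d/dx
x^{2} - 3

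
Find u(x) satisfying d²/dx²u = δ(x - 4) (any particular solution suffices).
\frac{|x - 4|}{2}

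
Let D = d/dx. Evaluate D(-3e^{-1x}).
3 e^{- x}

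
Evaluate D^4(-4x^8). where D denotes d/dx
- 6720 x^{4}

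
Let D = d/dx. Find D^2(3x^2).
6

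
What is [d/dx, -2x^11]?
- 22 x^{10}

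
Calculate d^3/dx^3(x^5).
60 x^{2}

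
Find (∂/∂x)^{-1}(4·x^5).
\frac{2 x^{6}}{3}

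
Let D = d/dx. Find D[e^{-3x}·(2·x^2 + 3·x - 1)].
\left(- 6 x^{2} - 5 x + 6\right) e^{- 3 x}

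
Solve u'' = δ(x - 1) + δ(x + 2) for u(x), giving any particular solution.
\frac{|x - 1|}{2} + \frac{|x + 2|}{2}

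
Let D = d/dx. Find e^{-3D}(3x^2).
3 x^{2} - 18 x + 27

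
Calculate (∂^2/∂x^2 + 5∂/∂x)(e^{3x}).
24 e^{3 x}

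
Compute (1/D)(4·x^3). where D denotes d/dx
x^{4}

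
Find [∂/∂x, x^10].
10 x^{9}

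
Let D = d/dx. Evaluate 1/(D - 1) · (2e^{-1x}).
- e^{- x}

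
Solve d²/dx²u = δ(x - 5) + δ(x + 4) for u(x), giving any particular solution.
\frac{|x - 5|}{2} + \frac{|x + 4|}{2}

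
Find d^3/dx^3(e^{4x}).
64 e^{4 x}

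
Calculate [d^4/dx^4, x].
4\frac{d^{3}}{dx^{3}}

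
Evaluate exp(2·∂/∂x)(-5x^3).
- 5 x^{3} - 30 x^{2} - 60 x - 40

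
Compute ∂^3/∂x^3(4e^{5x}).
500 e^{5 x}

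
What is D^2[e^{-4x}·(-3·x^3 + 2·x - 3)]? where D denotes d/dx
2 \left(- 24 x^{3} + 36 x^{2} + 7 x - 32\right) e^{- 4 x}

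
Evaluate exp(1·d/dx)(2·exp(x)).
2 e^{x + 1}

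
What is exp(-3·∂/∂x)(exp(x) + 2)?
e^{x - 3} + 2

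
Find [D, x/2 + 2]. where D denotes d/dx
\frac{1}{2}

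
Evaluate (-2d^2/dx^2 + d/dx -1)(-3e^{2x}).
21 e^{2 x}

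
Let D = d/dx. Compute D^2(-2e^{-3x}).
- 18 e^{- 3 x}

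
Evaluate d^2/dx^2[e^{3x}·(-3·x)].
\left(- 27 x - 18\right) e^{3 x}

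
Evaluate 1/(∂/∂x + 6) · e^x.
\frac{e^{x}}{7}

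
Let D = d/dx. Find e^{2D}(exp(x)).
e^{x + 2}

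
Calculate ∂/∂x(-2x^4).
- 8 x^{3}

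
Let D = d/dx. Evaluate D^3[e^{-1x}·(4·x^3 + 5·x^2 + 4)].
\left(- 4 x^{3} + 31 x^{2} - 42 x - 10\right) e^{- x}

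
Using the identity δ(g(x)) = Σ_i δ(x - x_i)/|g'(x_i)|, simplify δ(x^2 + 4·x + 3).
\frac{\delta(x + 3) + \delta(x + 1)}{2}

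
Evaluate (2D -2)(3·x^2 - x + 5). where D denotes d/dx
- 6 x^{2} + 14 x - 12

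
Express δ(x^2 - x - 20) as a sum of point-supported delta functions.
\frac{\delta(x + 4) + \delta(x - 5)}{9}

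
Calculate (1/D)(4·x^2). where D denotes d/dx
\frac{4 x^{3}}{3}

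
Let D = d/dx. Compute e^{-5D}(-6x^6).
- 6 x^{6} + 180 x^{5} - 2250 x^{4} + 15000 x^{3} - 56250 x^{2} + 112500 x - 93750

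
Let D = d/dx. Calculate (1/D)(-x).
- \frac{x^{2}}{2}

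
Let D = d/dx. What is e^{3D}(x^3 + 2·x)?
x^{3} + 9 x^{2} + 29 x + 33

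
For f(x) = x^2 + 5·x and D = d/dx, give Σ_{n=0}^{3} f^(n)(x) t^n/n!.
t^{2} + t \left(2 x + 5\right) + x^{2} + 5 x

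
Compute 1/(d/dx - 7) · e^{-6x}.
- \frac{e^{- 6 x}}{13}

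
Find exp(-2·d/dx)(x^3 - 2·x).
x^{3} - 6 x^{2} + 10 x - 4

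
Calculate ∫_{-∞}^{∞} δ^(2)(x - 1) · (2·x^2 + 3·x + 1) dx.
4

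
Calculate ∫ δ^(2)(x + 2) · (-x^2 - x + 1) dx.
-2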